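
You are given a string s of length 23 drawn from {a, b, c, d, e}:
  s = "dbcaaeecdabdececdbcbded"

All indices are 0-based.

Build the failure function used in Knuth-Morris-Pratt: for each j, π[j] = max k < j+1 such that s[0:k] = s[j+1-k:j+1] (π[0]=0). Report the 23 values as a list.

π[0] = 0
j=1 s[j]='b': π[1]=0 (border '')
j=2 s[j]='c': π[2]=0 (border '')
j=3 s[j]='a': π[3]=0 (border '')
j=4 s[j]='a': π[4]=0 (border '')
j=5 s[j]='e': π[5]=0 (border '')
j=6 s[j]='e': π[6]=0 (border '')
j=7 s[j]='c': π[7]=0 (border '')
j=8 s[j]='d': π[8]=1 (border 'd')
j=9 s[j]='a': k: 1→0; π[9]=0 (border '')
j=10 s[j]='b': π[10]=0 (border '')
j=11 s[j]='d': π[11]=1 (border 'd')
j=12 s[j]='e': k: 1→0; π[12]=0 (border '')
j=13 s[j]='c': π[13]=0 (border '')
j=14 s[j]='e': π[14]=0 (border '')
j=15 s[j]='c': π[15]=0 (border '')
j=16 s[j]='d': π[16]=1 (border 'd')
j=17 s[j]='b': π[17]=2 (border 'db')
j=18 s[j]='c': π[18]=3 (border 'dbc')
j=19 s[j]='b': k: 3→0; π[19]=0 (border '')
j=20 s[j]='d': π[20]=1 (border 'd')
j=21 s[j]='e': k: 1→0; π[21]=0 (border '')
j=22 s[j]='d': π[22]=1 (border 'd')

[0, 0, 0, 0, 0, 0, 0, 0, 1, 0, 0, 1, 0, 0, 0, 0, 1, 2, 3, 0, 1, 0, 1]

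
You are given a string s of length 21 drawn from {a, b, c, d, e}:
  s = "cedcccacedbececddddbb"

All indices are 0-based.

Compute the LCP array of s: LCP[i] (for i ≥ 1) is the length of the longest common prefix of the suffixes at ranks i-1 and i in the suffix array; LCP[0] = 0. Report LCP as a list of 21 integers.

[0, 0, 1, 1, 0, 1, 2, 1, 1, 2, 3, 0, 2, 1, 1, 2, 3, 0, 2, 1, 2]

rank→(start, suffix):
  0 → (6, 'acedbececddddbb')
  1 → (20, 'b')
  2 → (19, 'bb')
  3 → (10, 'bececddddbb')
  4 → (5, 'cacedbececddddbb')
  5 → (4, 'ccacedbececddddbb')
  6 → (3, 'cccacedbececddddbb')
  7 → (14, 'cddddbb')
  8 → (12, 'cecddddbb')
  9 → (7, 'cedbececddddbb')
  10 → (0, 'cedcccacedbececddddbb')
  11 → (18, 'dbb')
  12 → (9, 'dbececddddbb')
  13 → (2, 'dcccacedbececddddbb')
  14 → (17, 'ddbb')
  15 → (16, 'dddbb')
  16 → (15, 'ddddbb')
  17 → (13, 'ecddddbb')
  18 → (11, 'ececddddbb')
  19 → (8, 'edbececddddbb')
  20 → (1, 'edcccacedbececddddbb')

SA = [6, 20, 19, 10, 5, 4, 3, 14, 12, 7, 0, 18, 9, 2, 17, 16, 15, 13, 11, 8, 1]
rank  pair      lcp
   1  s[6:],s[20:]  0  ''
   2  s[20:],s[19:]  1  'b'
   3  s[19:],s[10:]  1  'b'
   4  s[10:],s[5:]  0  ''
   5  s[5:],s[4:]  1  'c'
   6  s[4:],s[3:]  2  'cc'
   7  s[3:],s[14:]  1  'c'
   8  s[14:],s[12:]  1  'c'
   9  s[12:],s[7:]  2  'ce'
  10  s[7:],s[0:]  3  'ced'
  11  s[0:],s[18:]  0  ''
  12  s[18:],s[9:]  2  'db'
  13  s[9:],s[2:]  1  'd'
  14  s[2:],s[17:]  1  'd'
  15  s[17:],s[16:]  2  'dd'
  16  s[16:],s[15:]  3  'ddd'
  17  s[15:],s[13:]  0  ''
  18  s[13:],s[11:]  2  'ec'
  19  s[11:],s[8:]  1  'e'
  20  s[8:],s[1:]  2  'ed'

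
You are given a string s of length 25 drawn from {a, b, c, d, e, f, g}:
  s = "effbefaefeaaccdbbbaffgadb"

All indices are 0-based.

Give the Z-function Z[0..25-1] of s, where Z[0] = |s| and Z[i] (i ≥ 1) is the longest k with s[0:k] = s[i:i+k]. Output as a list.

[25, 0, 0, 0, 2, 0, 0, 2, 0, 1, 0, 0, 0, 0, 0, 0, 0, 0, 0, 0, 0, 0, 0, 0, 0]

Z[0]=25
i=1: outside box; Z[1]=0
i=2: outside box; Z[2]=0
i=3: outside box; Z[3]=0
i=4: outside box; Z[4]=2 scan→box=[4,6)
i=5: min(r-i=1, Z[1]=0)=0; Z[5]=0
i=6: outside box; Z[6]=0
i=7: outside box; Z[7]=2 scan→box=[7,9)
i=8: min(r-i=1, Z[1]=0)=0; Z[8]=0
i=9: outside box; Z[9]=1 scan→box=[9,10)
i=10: outside box; Z[10]=0
i=11: outside box; Z[11]=0
i=12: outside box; Z[12]=0
i=13: outside box; Z[13]=0
i=14: outside box; Z[14]=0
i=15: outside box; Z[15]=0
i=16: outside box; Z[16]=0
i=17: outside box; Z[17]=0
i=18: outside box; Z[18]=0
i=19: outside box; Z[19]=0
i=20: outside box; Z[20]=0
i=21: outside box; Z[21]=0
i=22: outside box; Z[22]=0
i=23: outside box; Z[23]=0
i=24: outside box; Z[24]=0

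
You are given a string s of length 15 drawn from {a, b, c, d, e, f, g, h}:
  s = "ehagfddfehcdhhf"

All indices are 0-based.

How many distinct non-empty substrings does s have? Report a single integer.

111

rank→(start, suffix):
  0 → (2, 'agfddfehcdhhf')
  1 → (10, 'cdhhf')
  2 → (5, 'ddfehcdhhf')
  3 → (6, 'dfehcdhhf')
  4 → (11, 'dhhf')
  5 → (0, 'ehagfddfehcdhhf')
  6 → (8, 'ehcdhhf')
  7 → (14, 'f')
  8 → (4, 'fddfehcdhhf')
  9 → (7, 'fehcdhhf')
  10 → (3, 'gfddfehcdhhf')
  11 → (1, 'hagfddfehcdhhf')
  12 → (9, 'hcdhhf')
  13 → (13, 'hf')
  14 → (12, 'hhf')

SA = [2, 10, 5, 6, 11, 0, 8, 14, 4, 7, 3, 1, 9, 13, 12]
rank  pair      lcp
   1  s[2:],s[10:]  0  ''
   2  s[10:],s[5:]  0  ''
   3  s[5:],s[6:]  1  'd'
   4  s[6:],s[11:]  1  'd'
   5  s[11:],s[0:]  0  ''
   6  s[0:],s[8:]  2  'eh'
   7  s[8:],s[14:]  0  ''
   8  s[14:],s[4:]  1  'f'
   9  s[4:],s[7:]  1  'f'
  10  s[7:],s[3:]  0  ''
  11  s[3:],s[1:]  0  ''
  12  s[1:],s[9:]  1  'h'
  13  s[9:],s[13:]  1  'h'
  14  s[13:],s[12:]  1  'h'

n(n+1)/2 = 15·16/2 = 120
Σ LCP = 0 + 0 + 0 + 1 + 1 + 0 + 2 + 0 + 1 + 1 + 0 + 0 + 1 + 1 + 1 = 9
distinct = 120 − 9 = 111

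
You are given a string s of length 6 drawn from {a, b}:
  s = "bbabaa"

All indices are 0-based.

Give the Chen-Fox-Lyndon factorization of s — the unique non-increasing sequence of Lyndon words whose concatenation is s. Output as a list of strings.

emit factor 1: 'b' (i=0, period=1)
emit factor 2: 'b' (i=1, period=1)
emit factor 3: 'ab' (i=2, period=2)
emit factor 4: 'a' (i=4, period=1)
emit factor 5: 'a' (i=5, period=1)

["b", "b", "ab", "a", "a"]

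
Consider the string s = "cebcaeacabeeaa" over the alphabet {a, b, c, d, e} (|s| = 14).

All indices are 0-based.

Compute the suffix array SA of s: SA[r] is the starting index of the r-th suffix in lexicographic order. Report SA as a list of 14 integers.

rank | idx | suffix
   0 |  13 | a
   1 |  12 | aa
   2 |   8 | abeeaa
   3 |   6 | acabeeaa
   4 |   4 | aeacabeeaa
   5 |   2 | bcaeacabeeaa
   6 |   9 | beeaa
   7 |   7 | cabeeaa
   8 |   3 | caeacabeeaa
   9 |   0 | cebcaeacabeeaa
  10 |  11 | eaa
  11 |   5 | eacabeeaa
  12 |   1 | ebcaeacabeeaa
  13 |  10 | eeaa

[13, 12, 8, 6, 4, 2, 9, 7, 3, 0, 11, 5, 1, 10]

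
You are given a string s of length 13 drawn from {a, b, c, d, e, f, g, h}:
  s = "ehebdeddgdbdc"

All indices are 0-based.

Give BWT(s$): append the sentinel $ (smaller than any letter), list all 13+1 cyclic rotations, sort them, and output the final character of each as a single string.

rank  rotation        last
    0  $ehebdeddgdbdc  c
    1  bdc$ehebdeddgd  d
    2  bdeddgdbdc$ehe  e
    3  c$ehebdeddgdbd  d
    4  dbdc$ehebdeddg  g
    5  dc$ehebdeddgdb  b
    6  ddgdbdc$ehebde  e
    7  deddgdbdc$eheb  b
    8  dgdbdc$ehebded  d
    9  ebdeddgdbdc$eh  h
   10  eddgdbdc$ehebd  d
   11  ehebdeddgdbdc$  $
   12  gdbdc$ehebdedd  d
   13  hebdeddgdbdc$e  e

cdedgbebdhd$de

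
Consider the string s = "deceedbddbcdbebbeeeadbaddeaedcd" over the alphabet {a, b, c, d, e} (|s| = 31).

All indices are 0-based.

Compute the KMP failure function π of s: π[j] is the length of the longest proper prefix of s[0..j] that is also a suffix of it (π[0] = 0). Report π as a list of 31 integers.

[0, 0, 0, 0, 0, 1, 0, 1, 1, 0, 0, 1, 0, 0, 0, 0, 0, 0, 0, 0, 1, 0, 0, 1, 1, 2, 0, 0, 1, 0, 1]

π[0] = 0
j=1 s[j]='e': π[1]=0 (border '')
j=2 s[j]='c': π[2]=0 (border '')
j=3 s[j]='e': π[3]=0 (border '')
j=4 s[j]='e': π[4]=0 (border '')
j=5 s[j]='d': π[5]=1 (border 'd')
j=6 s[j]='b': k: 1→0; π[6]=0 (border '')
j=7 s[j]='d': π[7]=1 (border 'd')
j=8 s[j]='d': k: 1→0; π[8]=1 (border 'd')
j=9 s[j]='b': k: 1→0; π[9]=0 (border '')
j=10 s[j]='c': π[10]=0 (border '')
j=11 s[j]='d': π[11]=1 (border 'd')
j=12 s[j]='b': k: 1→0; π[12]=0 (border '')
j=13 s[j]='e': π[13]=0 (border '')
j=14 s[j]='b': π[14]=0 (border '')
j=15 s[j]='b': π[15]=0 (border '')
j=16 s[j]='e': π[16]=0 (border '')
j=17 s[j]='e': π[17]=0 (border '')
j=18 s[j]='e': π[18]=0 (border '')
j=19 s[j]='a': π[19]=0 (border '')
j=20 s[j]='d': π[20]=1 (border 'd')
j=21 s[j]='b': k: 1→0; π[21]=0 (border '')
j=22 s[j]='a': π[22]=0 (border '')
j=23 s[j]='d': π[23]=1 (border 'd')
j=24 s[j]='d': k: 1→0; π[24]=1 (border 'd')
j=25 s[j]='e': π[25]=2 (border 'de')
j=26 s[j]='a': k: 2→0; π[26]=0 (border '')
j=27 s[j]='e': π[27]=0 (border '')
j=28 s[j]='d': π[28]=1 (border 'd')
j=29 s[j]='c': k: 1→0; π[29]=0 (border '')
j=30 s[j]='d': π[30]=1 (border 'd')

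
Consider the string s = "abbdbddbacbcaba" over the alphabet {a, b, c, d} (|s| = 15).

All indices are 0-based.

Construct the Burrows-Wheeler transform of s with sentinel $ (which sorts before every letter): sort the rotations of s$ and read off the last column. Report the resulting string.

rank  rotation          last
    0  $abbdbddbacbcaba  a
    1  a$abbdbddbacbcab  b
    2  aba$abbdbddbacbc  c
    3  abbdbddbacbcaba$  $
    4  acbcaba$abbdbddb  b
    5  ba$abbdbddbacbca  a
    6  bacbcaba$abbdbdd  d
    7  bbdbddbacbcaba$a  a
    8  bcaba$abbdbddbac  c
    9  bdbddbacbcaba$ab  b
   10  bddbacbcaba$abbd  d
   11  caba$abbdbddbacb  b
   12  cbcaba$abbdbddba  a
   13  dbacbcaba$abbdbd  d
   14  dbddbacbcaba$abb  b
   15  ddbacbcaba$abbdb  b

abc$badacbdbadbb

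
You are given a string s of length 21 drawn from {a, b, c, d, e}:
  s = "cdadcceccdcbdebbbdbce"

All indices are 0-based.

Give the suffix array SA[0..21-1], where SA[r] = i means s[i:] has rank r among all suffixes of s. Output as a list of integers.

sorted suffixes:
  #0 SA[0]=2  'adcceccdcbdebbbdbce'
  #1 SA[1]=14  'bbbdbce'
  #2 SA[2]=15  'bbdbce'
  #3 SA[3]=18  'bce'
  #4 SA[4]=16  'bdbce'
  #5 SA[5]=11  'bdebbbdbce'
  #6 SA[6]=10  'cbdebbbdbce'
  #7 SA[7]=7  'ccdcbdebbbdbce'
  #8 SA[8]=4  'cceccdcbdebbbdbce'
  #9 SA[9]=0  'cdadcceccdcbdebbbdbce'
  #10 SA[10]=8  'cdcbdebbbdbce'
  #11 SA[11]=19  'ce'
  #12 SA[12]=5  'ceccdcbdebbbdbce'
  #13 SA[13]=1  'dadcceccdcbdebbbdbce'
  #14 SA[14]=17  'dbce'
  #15 SA[15]=9  'dcbdebbbdbce'
  #16 SA[16]=3  'dcceccdcbdebbbdbce'
  #17 SA[17]=12  'debbbdbce'
  #18 SA[18]=20  'e'
  #19 SA[19]=13  'ebbbdbce'
  #20 SA[20]=6  'eccdcbdebbbdbce'

[2, 14, 15, 18, 16, 11, 10, 7, 4, 0, 8, 19, 5, 1, 17, 9, 3, 12, 20, 13, 6]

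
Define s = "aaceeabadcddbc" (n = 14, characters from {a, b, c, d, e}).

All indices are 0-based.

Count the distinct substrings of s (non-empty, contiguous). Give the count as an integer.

rank | idx | suffix
   0 |   0 | aaceeabadcddbc
   1 |   5 | abadcddbc
   2 |   1 | aceeabadcddbc
   3 |   7 | adcddbc
   4 |   6 | badcddbc
   5 |  12 | bc
   6 |  13 | c
   7 |   9 | cddbc
   8 |   2 | ceeabadcddbc
   9 |  11 | dbc
  10 |   8 | dcddbc
  11 |  10 | ddbc
  12 |   4 | eabadcddbc
  13 |   3 | eeabadcddbc

SA = [0, 5, 1, 7, 6, 12, 13, 9, 2, 11, 8, 10, 4, 3]
i: (SA[i-1],SA[i]) lcp shared
  1: (0,5) 1 'a'
  2: (5,1) 1 'a'
  3: (1,7) 1 'a'
  4: (7,6) 0 ''
  5: (6,12) 1 'b'
  6: (12,13) 0 ''
  7: (13,9) 1 'c'
  8: (9,2) 1 'c'
  9: (2,11) 0 ''
  10: (11,8) 1 'd'
  11: (8,10) 1 'd'
  12: (10,4) 0 ''
  13: (4,3) 1 'e'

n(n+1)/2 = 14·15/2 = 105
Σ LCP = 0 + 1 + 1 + 1 + 0 + 1 + 0 + 1 + 1 + 0 + 1 + 1 + 0 + 1 = 9
distinct = 105 − 9 = 96

96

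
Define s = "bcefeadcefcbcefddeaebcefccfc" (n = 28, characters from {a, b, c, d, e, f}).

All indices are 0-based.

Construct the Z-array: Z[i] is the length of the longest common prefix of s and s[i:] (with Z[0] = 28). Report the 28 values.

Z[0]=28
i=1: outside box; Z[1]=0
i=2: outside box; Z[2]=0
i=3: outside box; Z[3]=0
i=4: outside box; Z[4]=0
i=5: outside box; Z[5]=0
i=6: outside box; Z[6]=0
i=7: outside box; Z[7]=0
i=8: outside box; Z[8]=0
i=9: outside box; Z[9]=0
i=10: outside box; Z[10]=0
i=11: outside box; Z[11]=4 scan→box=[11,15)
i=12: min(r-i=3, Z[1]=0)=0; Z[12]=0
i=13: min(r-i=2, Z[2]=0)=0; Z[13]=0
i=14: min(r-i=1, Z[3]=0)=0; Z[14]=0
i=15: outside box; Z[15]=0
i=16: outside box; Z[16]=0
i=17: outside box; Z[17]=0
i=18: outside box; Z[18]=0
i=19: outside box; Z[19]=0
i=20: outside box; Z[20]=4 scan→box=[20,24)
i=21: min(r-i=3, Z[1]=0)=0; Z[21]=0
i=22: min(r-i=2, Z[2]=0)=0; Z[22]=0
i=23: min(r-i=1, Z[3]=0)=0; Z[23]=0
i=24: outside box; Z[24]=0
i=25: outside box; Z[25]=0
i=26: outside box; Z[26]=0
i=27: outside box; Z[27]=0

[28, 0, 0, 0, 0, 0, 0, 0, 0, 0, 0, 4, 0, 0, 0, 0, 0, 0, 0, 0, 4, 0, 0, 0, 0, 0, 0, 0]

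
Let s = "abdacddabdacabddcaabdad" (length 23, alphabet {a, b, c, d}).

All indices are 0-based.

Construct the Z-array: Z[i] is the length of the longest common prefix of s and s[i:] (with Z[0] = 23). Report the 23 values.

Z[0]=23
i=1: outside box; Z[1]=0
i=2: outside box; Z[2]=0
i=3: outside box; Z[3]=1 grow→box=[3,4)
i=4: outside box; Z[4]=0
i=5: outside box; Z[5]=0
i=6: outside box; Z[6]=0
i=7: outside box; Z[7]=5 grow→box=[7,12)
i=8: min(r-i=4, Z[1]=0)=0; Z[8]=0
i=9: min(r-i=3, Z[2]=0)=0; Z[9]=0
i=10: min(r-i=2, Z[3]=1)=1; Z[10]=1
i=11: min(r-i=1, Z[4]=0)=0; Z[11]=0
i=12: outside box; Z[12]=3 grow→box=[12,15)
i=13: min(r-i=2, Z[1]=0)=0; Z[13]=0
i=14: min(r-i=1, Z[2]=0)=0; Z[14]=0
i=15: outside box; Z[15]=0
i=16: outside box; Z[16]=0
i=17: outside box; Z[17]=1 grow→box=[17,18)
i=18: outside box; Z[18]=4 grow→box=[18,22)
i=19: min(r-i=3, Z[1]=0)=0; Z[19]=0
i=20: min(r-i=2, Z[2]=0)=0; Z[20]=0
i=21: min(r-i=1, Z[3]=1)=1; Z[21]=1
i=22: outside box; Z[22]=0

[23, 0, 0, 1, 0, 0, 0, 5, 0, 0, 1, 0, 3, 0, 0, 0, 0, 1, 4, 0, 0, 1, 0]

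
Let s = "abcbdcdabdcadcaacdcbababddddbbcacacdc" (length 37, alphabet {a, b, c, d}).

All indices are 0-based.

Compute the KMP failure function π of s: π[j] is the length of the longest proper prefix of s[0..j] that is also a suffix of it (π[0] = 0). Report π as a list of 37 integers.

π[0] = 0
j=1 s[j]='b': π[1]=0 (border '')
j=2 s[j]='c': π[2]=0 (border '')
j=3 s[j]='b': π[3]=0 (border '')
j=4 s[j]='d': π[4]=0 (border '')
j=5 s[j]='c': π[5]=0 (border '')
j=6 s[j]='d': π[6]=0 (border '')
j=7 s[j]='a': π[7]=1 (border 'a')
j=8 s[j]='b': π[8]=2 (border 'ab')
j=9 s[j]='d': k: 2→0; π[9]=0 (border '')
j=10 s[j]='c': π[10]=0 (border '')
j=11 s[j]='a': π[11]=1 (border 'a')
j=12 s[j]='d': k: 1→0; π[12]=0 (border '')
j=13 s[j]='c': π[13]=0 (border '')
j=14 s[j]='a': π[14]=1 (border 'a')
j=15 s[j]='a': k: 1→0; π[15]=1 (border 'a')
j=16 s[j]='c': k: 1→0; π[16]=0 (border '')
j=17 s[j]='d': π[17]=0 (border '')
j=18 s[j]='c': π[18]=0 (border '')
j=19 s[j]='b': π[19]=0 (border '')
j=20 s[j]='a': π[20]=1 (border 'a')
j=21 s[j]='b': π[21]=2 (border 'ab')
j=22 s[j]='a': k: 2→0; π[22]=1 (border 'a')
j=23 s[j]='b': π[23]=2 (border 'ab')
j=24 s[j]='d': k: 2→0; π[24]=0 (border '')
j=25 s[j]='d': π[25]=0 (border '')
j=26 s[j]='d': π[26]=0 (border '')
j=27 s[j]='d': π[27]=0 (border '')
j=28 s[j]='b': π[28]=0 (border '')
j=29 s[j]='b': π[29]=0 (border '')
j=30 s[j]='c': π[30]=0 (border '')
j=31 s[j]='a': π[31]=1 (border 'a')
j=32 s[j]='c': k: 1→0; π[32]=0 (border '')
j=33 s[j]='a': π[33]=1 (border 'a')
j=34 s[j]='c': k: 1→0; π[34]=0 (border '')
j=35 s[j]='d': π[35]=0 (border '')
j=36 s[j]='c': π[36]=0 (border '')

[0, 0, 0, 0, 0, 0, 0, 1, 2, 0, 0, 1, 0, 0, 1, 1, 0, 0, 0, 0, 1, 2, 1, 2, 0, 0, 0, 0, 0, 0, 0, 1, 0, 1, 0, 0, 0]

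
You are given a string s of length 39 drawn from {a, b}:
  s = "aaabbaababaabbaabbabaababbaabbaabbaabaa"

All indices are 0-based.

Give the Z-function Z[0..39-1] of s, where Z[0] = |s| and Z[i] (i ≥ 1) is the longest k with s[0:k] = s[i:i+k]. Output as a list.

[39, 2, 1, 0, 0, 2, 1, 0, 1, 0, 2, 1, 0, 0, 2, 1, 0, 0, 1, 0, 2, 1, 0, 1, 0, 0, 2, 1, 0, 0, 2, 1, 0, 0, 2, 1, 0, 2, 1]

Z[0]=39
i=1: fresh scan; Z[1]=2 grow→box=[1,3)
i=2: min(r-i=1, Z[1]=2)=1; Z[2]=1
i=3: fresh scan; Z[3]=0
i=4: fresh scan; Z[4]=0
i=5: fresh scan; Z[5]=2 grow→box=[5,7)
i=6: min(r-i=1, Z[1]=2)=1; Z[6]=1
i=7: fresh scan; Z[7]=0
i=8: fresh scan; Z[8]=1 grow→box=[8,9)
i=9: fresh scan; Z[9]=0
i=10: fresh scan; Z[10]=2 grow→box=[10,12)
i=11: min(r-i=1, Z[1]=2)=1; Z[11]=1
i=12: fresh scan; Z[12]=0
i=13: fresh scan; Z[13]=0
i=14: fresh scan; Z[14]=2 grow→box=[14,16)
i=15: min(r-i=1, Z[1]=2)=1; Z[15]=1
i=16: fresh scan; Z[16]=0
i=17: fresh scan; Z[17]=0
i=18: fresh scan; Z[18]=1 grow→box=[18,19)
i=19: fresh scan; Z[19]=0
i=20: fresh scan; Z[20]=2 grow→box=[20,22)
i=21: min(r-i=1, Z[1]=2)=1; Z[21]=1
i=22: fresh scan; Z[22]=0
i=23: fresh scan; Z[23]=1 grow→box=[23,24)
i=24: fresh scan; Z[24]=0
i=25: fresh scan; Z[25]=0
i=26: fresh scan; Z[26]=2 grow→box=[26,28)
i=27: min(r-i=1, Z[1]=2)=1; Z[27]=1
i=28: fresh scan; Z[28]=0
i=29: fresh scan; Z[29]=0
i=30: fresh scan; Z[30]=2 grow→box=[30,32)
i=31: min(r-i=1, Z[1]=2)=1; Z[31]=1
i=32: fresh scan; Z[32]=0
i=33: fresh scan; Z[33]=0
i=34: fresh scan; Z[34]=2 grow→box=[34,36)
i=35: min(r-i=1, Z[1]=2)=1; Z[35]=1
i=36: fresh scan; Z[36]=0
i=37: fresh scan; Z[37]=2 grow→box=[37,39)
i=38: min(r-i=1, Z[1]=2)=1; Z[38]=1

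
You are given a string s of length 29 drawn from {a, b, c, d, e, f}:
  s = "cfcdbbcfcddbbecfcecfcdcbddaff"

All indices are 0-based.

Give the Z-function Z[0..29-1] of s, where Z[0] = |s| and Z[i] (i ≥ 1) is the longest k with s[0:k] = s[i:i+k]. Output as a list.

Z[0]=29
i=1: fresh scan; Z[1]=0
i=2: fresh scan; Z[2]=1 grow→box=[2,3)
i=3: fresh scan; Z[3]=0
i=4: fresh scan; Z[4]=0
i=5: fresh scan; Z[5]=0
i=6: fresh scan; Z[6]=4 grow→box=[6,10)
i=7: min(r-i=3, Z[1]=0)=0; Z[7]=0
i=8: min(r-i=2, Z[2]=1)=1; Z[8]=1
i=9: min(r-i=1, Z[3]=0)=0; Z[9]=0
i=10: fresh scan; Z[10]=0
i=11: fresh scan; Z[11]=0
i=12: fresh scan; Z[12]=0
i=13: fresh scan; Z[13]=0
i=14: fresh scan; Z[14]=3 grow→box=[14,17)
i=15: min(r-i=2, Z[1]=0)=0; Z[15]=0
i=16: min(r-i=1, Z[2]=1)=1; Z[16]=1
i=17: fresh scan; Z[17]=0
i=18: fresh scan; Z[18]=4 grow→box=[18,22)
i=19: min(r-i=3, Z[1]=0)=0; Z[19]=0
i=20: min(r-i=2, Z[2]=1)=1; Z[20]=1
i=21: min(r-i=1, Z[3]=0)=0; Z[21]=0
i=22: fresh scan; Z[22]=1 grow→box=[22,23)
i=23: fresh scan; Z[23]=0
i=24: fresh scan; Z[24]=0
i=25: fresh scan; Z[25]=0
i=26: fresh scan; Z[26]=0
i=27: fresh scan; Z[27]=0
i=28: fresh scan; Z[28]=0

[29, 0, 1, 0, 0, 0, 4, 0, 1, 0, 0, 0, 0, 0, 3, 0, 1, 0, 4, 0, 1, 0, 1, 0, 0, 0, 0, 0, 0]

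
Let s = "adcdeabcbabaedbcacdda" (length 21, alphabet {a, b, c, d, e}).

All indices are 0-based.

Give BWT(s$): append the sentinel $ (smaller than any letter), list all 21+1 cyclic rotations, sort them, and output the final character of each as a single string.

rank  rotation                last
    0  $adcdeabcbabaedbcacdda  a
    1  a$adcdeabcbabaedbcacdd  d
    2  abaedbcacdda$adcdeabcb  b
    3  abcbabaedbcacdda$adcde  e
    4  acdda$adcdeabcbabaedbc  c
    5  adcdeabcbabaedbcacdda$  $
    6  aedbcacdda$adcdeabcbab  b
    7  babaedbcacdda$adcdeabc  c
    8  baedbcacdda$adcdeabcba  a
    9  bcacdda$adcdeabcbabaed  d
   10  bcbabaedbcacdda$adcdea  a
   11  cacdda$adcdeabcbabaedb  b
   12  cbabaedbcacdda$adcdeab  b
   13  cdda$adcdeabcbabaedbca  a
   14  cdeabcbabaedbcacdda$ad  d
   15  da$adcdeabcbabaedbcacd  d
   16  dbcacdda$adcdeabcbabae  e
   17  dcdeabcbabaedbcacdda$a  a
   18  dda$adcdeabcbabaedbcac  c
   19  deabcbabaedbcacdda$adc  c
   20  eabcbabaedbcacdda$adcd  d
   21  edbcacdda$adcdeabcbaba  a

adbec$bcadabbaddeaccda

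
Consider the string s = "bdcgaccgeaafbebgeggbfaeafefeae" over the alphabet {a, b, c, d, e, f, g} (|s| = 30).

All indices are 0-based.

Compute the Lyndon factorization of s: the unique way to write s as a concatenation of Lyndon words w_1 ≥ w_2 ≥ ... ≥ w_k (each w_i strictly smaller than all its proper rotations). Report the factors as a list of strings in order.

["bdcg", "accge", "aafbebgeggbfaeafefeae"]

emit factor 1: 'bdcg' (i=0, period=4)
emit factor 2: 'accge' (i=4, period=5)
emit factor 3: 'aafbebgeggbfaeafefeae' (i=9, period=21)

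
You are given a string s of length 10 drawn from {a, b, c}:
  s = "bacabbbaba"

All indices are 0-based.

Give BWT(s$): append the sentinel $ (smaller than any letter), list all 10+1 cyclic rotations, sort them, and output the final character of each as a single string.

abbcbab$baa

rank  rotation     last
    0  $bacabbbaba  a
    1  a$bacabbbab  b
    2  aba$bacabbb  b
    3  abbbaba$bac  c
    4  acabbbaba$b  b
    5  ba$bacabbba  a
    6  baba$bacabb  b
    7  bacabbbaba$  $
    8  bbaba$bacab  b
    9  bbbaba$baca  a
   10  cabbbaba$ba  a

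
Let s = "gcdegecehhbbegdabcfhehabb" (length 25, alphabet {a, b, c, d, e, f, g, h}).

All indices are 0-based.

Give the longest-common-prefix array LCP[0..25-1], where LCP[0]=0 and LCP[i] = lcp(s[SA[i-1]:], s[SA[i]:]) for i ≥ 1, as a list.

rank | idx | suffix
   0 |  22 | abb
   1 |  15 | abcfhehabb
   2 |  24 | b
   3 |  23 | bb
   4 |  10 | bbegdabcfhehabb
   5 |  16 | bcfhehabb
   6 |  11 | begdabcfhehabb
   7 |   1 | cdegecehhbbegdabcfhehabb
   8 |   6 | cehhbbegdabcfhehabb
   9 |  17 | cfhehabb
  10 |  14 | dabcfhehabb
  11 |   2 | degecehhbbegdabcfhehabb
  12 |   5 | ecehhbbegdabcfhehabb
  13 |  12 | egdabcfhehabb
  14 |   3 | egecehhbbegdabcfhehabb
  15 |  20 | ehabb
  16 |   7 | ehhbbegdabcfhehabb
  17 |  18 | fhehabb
  18 |   0 | gcdegecehhbbegdabcfhehabb
  19 |  13 | gdabcfhehabb
  20 |   4 | gecehhbbegdabcfhehabb
  21 |  21 | habb
  22 |   9 | hbbegdabcfhehabb
  23 |  19 | hehabb
  24 |   8 | hhbbegdabcfhehabb

SA = [22, 15, 24, 23, 10, 16, 11, 1, 6, 17, 14, 2, 5, 12, 3, 20, 7, 18, 0, 13, 4, 21, 9, 19, 8]
[i] adj suffixes → lcp
  [1] 22/15 → 2 ('ab')
  [2] 15/24 → 0 ('')
  [3] 24/23 → 1 ('b')
  [4] 23/10 → 2 ('bb')
  [5] 10/16 → 1 ('b')
  [6] 16/11 → 1 ('b')
  [7] 11/1 → 0 ('')
  [8] 1/6 → 1 ('c')
  [9] 6/17 → 1 ('c')
  [10] 17/14 → 0 ('')
  [11] 14/2 → 1 ('d')
  [12] 2/5 → 0 ('')
  [13] 5/12 → 1 ('e')
  [14] 12/3 → 2 ('eg')
  [15] 3/20 → 1 ('e')
  [16] 20/7 → 2 ('eh')
  [17] 7/18 → 0 ('')
  [18] 18/0 → 0 ('')
  [19] 0/13 → 1 ('g')
  [20] 13/4 → 1 ('g')
  [21] 4/21 → 0 ('')
  [22] 21/9 → 1 ('h')
  [23] 9/19 → 1 ('h')
  [24] 19/8 → 1 ('h')

[0, 2, 0, 1, 2, 1, 1, 0, 1, 1, 0, 1, 0, 1, 2, 1, 2, 0, 0, 1, 1, 0, 1, 1, 1]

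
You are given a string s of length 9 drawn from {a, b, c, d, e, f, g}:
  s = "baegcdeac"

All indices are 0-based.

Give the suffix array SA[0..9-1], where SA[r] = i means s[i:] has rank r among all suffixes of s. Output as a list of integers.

[7, 1, 0, 8, 4, 5, 6, 2, 3]

rank→(start, suffix):
  0 → (7, 'ac')
  1 → (1, 'aegcdeac')
  2 → (0, 'baegcdeac')
  3 → (8, 'c')
  4 → (4, 'cdeac')
  5 → (5, 'deac')
  6 → (6, 'eac')
  7 → (2, 'egcdeac')
  8 → (3, 'gcdeac')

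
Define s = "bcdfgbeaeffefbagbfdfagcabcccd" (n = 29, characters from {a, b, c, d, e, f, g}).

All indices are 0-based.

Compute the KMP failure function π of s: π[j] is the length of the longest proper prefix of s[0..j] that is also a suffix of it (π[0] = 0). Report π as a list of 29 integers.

[0, 0, 0, 0, 0, 1, 0, 0, 0, 0, 0, 0, 0, 1, 0, 0, 1, 0, 0, 0, 0, 0, 0, 0, 1, 2, 0, 0, 0]

π[0] = 0
j=1 s[j]='c': π[1]=0 (border '')
j=2 s[j]='d': π[2]=0 (border '')
j=3 s[j]='f': π[3]=0 (border '')
j=4 s[j]='g': π[4]=0 (border '')
j=5 s[j]='b': π[5]=1 (border 'b')
j=6 s[j]='e': k: 1→0; π[6]=0 (border '')
j=7 s[j]='a': π[7]=0 (border '')
j=8 s[j]='e': π[8]=0 (border '')
j=9 s[j]='f': π[9]=0 (border '')
j=10 s[j]='f': π[10]=0 (border '')
j=11 s[j]='e': π[11]=0 (border '')
j=12 s[j]='f': π[12]=0 (border '')
j=13 s[j]='b': π[13]=1 (border 'b')
j=14 s[j]='a': k: 1→0; π[14]=0 (border '')
j=15 s[j]='g': π[15]=0 (border '')
j=16 s[j]='b': π[16]=1 (border 'b')
j=17 s[j]='f': k: 1→0; π[17]=0 (border '')
j=18 s[j]='d': π[18]=0 (border '')
j=19 s[j]='f': π[19]=0 (border '')
j=20 s[j]='a': π[20]=0 (border '')
j=21 s[j]='g': π[21]=0 (border '')
j=22 s[j]='c': π[22]=0 (border '')
j=23 s[j]='a': π[23]=0 (border '')
j=24 s[j]='b': π[24]=1 (border 'b')
j=25 s[j]='c': π[25]=2 (border 'bc')
j=26 s[j]='c': k: 2→0; π[26]=0 (border '')
j=27 s[j]='c': π[27]=0 (border '')
j=28 s[j]='d': π[28]=0 (border '')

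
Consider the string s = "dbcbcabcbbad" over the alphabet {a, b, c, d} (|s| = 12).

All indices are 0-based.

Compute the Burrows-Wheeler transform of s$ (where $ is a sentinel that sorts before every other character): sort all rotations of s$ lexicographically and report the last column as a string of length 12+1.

dcbbccadbbba$

rank  rotation       last
    0  $dbcbcabcbbad  d
    1  abcbbad$dbcbc  c
    2  ad$dbcbcabcbb  b
    3  bad$dbcbcabcb  b
    4  bbad$dbcbcabc  c
    5  bcabcbbad$dbc  c
    6  bcbbad$dbcbca  a
    7  bcbcabcbbad$d  d
    8  cabcbbad$dbcb  b
    9  cbbad$dbcbcab  b
   10  cbcabcbbad$db  b
   11  d$dbcbcabcbba  a
   12  dbcbcabcbbad$  $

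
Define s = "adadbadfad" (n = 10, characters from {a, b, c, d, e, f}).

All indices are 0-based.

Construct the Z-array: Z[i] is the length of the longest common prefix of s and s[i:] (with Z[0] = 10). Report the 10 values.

Z[0]=10
i=1: i≥r, start 0; Z[1]=0
i=2: i≥r, start 0; Z[2]=2 grow→box=[2,4)
i=3: min(r-i=1, Z[1]=0)=0; Z[3]=0
i=4: i≥r, start 0; Z[4]=0
i=5: i≥r, start 0; Z[5]=2 grow→box=[5,7)
i=6: min(r-i=1, Z[1]=0)=0; Z[6]=0
i=7: i≥r, start 0; Z[7]=0
i=8: i≥r, start 0; Z[8]=2 grow→box=[8,10)
i=9: min(r-i=1, Z[1]=0)=0; Z[9]=0

[10, 0, 2, 0, 0, 2, 0, 0, 2, 0]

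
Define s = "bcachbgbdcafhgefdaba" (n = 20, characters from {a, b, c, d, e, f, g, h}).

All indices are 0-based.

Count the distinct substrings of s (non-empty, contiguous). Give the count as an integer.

197

sorted suffixes:
  #0 SA[0]=19  'a'
  #1 SA[1]=17  'aba'
  #2 SA[2]=2  'achbgbdcafhgefdaba'
  #3 SA[3]=10  'afhgefdaba'
  #4 SA[4]=18  'ba'
  #5 SA[5]=0  'bcachbgbdcafhgefdaba'
  #6 SA[6]=7  'bdcafhgefdaba'
  #7 SA[7]=5  'bgbdcafhgefdaba'
  #8 SA[8]=1  'cachbgbdcafhgefdaba'
  #9 SA[9]=9  'cafhgefdaba'
  #10 SA[10]=3  'chbgbdcafhgefdaba'
  #11 SA[11]=16  'daba'
  #12 SA[12]=8  'dcafhgefdaba'
  #13 SA[13]=14  'efdaba'
  #14 SA[14]=15  'fdaba'
  #15 SA[15]=11  'fhgefdaba'
  #16 SA[16]=6  'gbdcafhgefdaba'
  #17 SA[17]=13  'gefdaba'
  #18 SA[18]=4  'hbgbdcafhgefdaba'
  #19 SA[19]=12  'hgefdaba'

SA = [19, 17, 2, 10, 18, 0, 7, 5, 1, 9, 3, 16, 8, 14, 15, 11, 6, 13, 4, 12]
i: (SA[i-1],SA[i]) lcp shared
  1: (19,17) 1 'a'
  2: (17,2) 1 'a'
  3: (2,10) 1 'a'
  4: (10,18) 0 ''
  5: (18,0) 1 'b'
  6: (0,7) 1 'b'
  7: (7,5) 1 'b'
  8: (5,1) 0 ''
  9: (1,9) 2 'ca'
  10: (9,3) 1 'c'
  11: (3,16) 0 ''
  12: (16,8) 1 'd'
  13: (8,14) 0 ''
  14: (14,15) 0 ''
  15: (15,11) 1 'f'
  16: (11,6) 0 ''
  17: (6,13) 1 'g'
  18: (13,4) 0 ''
  19: (4,12) 1 'h'

n(n+1)/2 = 20·21/2 = 210
Σ LCP = 0 + 1 + 1 + 1 + 0 + 1 + 1 + 1 + 0 + 2 + 1 + 0 + 1 + 0 + 0 + 1 + 0 + 1 + 0 + 1 = 13
distinct = 210 − 13 = 197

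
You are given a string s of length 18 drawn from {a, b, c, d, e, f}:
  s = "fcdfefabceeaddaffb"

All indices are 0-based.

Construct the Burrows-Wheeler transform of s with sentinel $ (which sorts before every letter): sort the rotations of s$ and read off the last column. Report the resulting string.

rank  rotation             last
    0  $fcdfefabceeaddaffb  b
    1  abceeaddaffb$fcdfef  f
    2  addaffb$fcdfefabcee  e
    3  affb$fcdfefabceeadd  d
    4  b$fcdfefabceeaddaff  f
    5  bceeaddaffb$fcdfefa  a
    6  cdfefabceeaddaffb$f  f
    7  ceeaddaffb$fcdfefab  b
    8  daffb$fcdfefabceead  d
    9  ddaffb$fcdfefabceea  a
   10  dfefabceeaddaffb$fc  c
   11  eaddaffb$fcdfefabce  e
   12  eeaddaffb$fcdfefabc  c
   13  efabceeaddaffb$fcdf  f
   14  fabceeaddaffb$fcdfe  e
   15  fb$fcdfefabceeaddaf  f
   16  fcdfefabceeaddaffb$  $
   17  fefabceeaddaffb$fcd  d
   18  ffb$fcdfefabceeadda  a

bfedfafbdacecfef$da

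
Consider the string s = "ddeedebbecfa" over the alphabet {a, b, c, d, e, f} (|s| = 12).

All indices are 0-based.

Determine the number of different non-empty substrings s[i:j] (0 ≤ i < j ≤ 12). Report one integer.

71

rank→(start, suffix):
  0 → (11, 'a')
  1 → (6, 'bbecfa')
  2 → (7, 'becfa')
  3 → (9, 'cfa')
  4 → (0, 'ddeedebbecfa')
  5 → (4, 'debbecfa')
  6 → (1, 'deedebbecfa')
  7 → (5, 'ebbecfa')
  8 → (8, 'ecfa')
  9 → (3, 'edebbecfa')
  10 → (2, 'eedebbecfa')
  11 → (10, 'fa')

SA = [11, 6, 7, 9, 0, 4, 1, 5, 8, 3, 2, 10]
[i] adj suffixes → lcp
  [1] 11/6 → 0 ('')
  [2] 6/7 → 1 ('b')
  [3] 7/9 → 0 ('')
  [4] 9/0 → 0 ('')
  [5] 0/4 → 1 ('d')
  [6] 4/1 → 2 ('de')
  [7] 1/5 → 0 ('')
  [8] 5/8 → 1 ('e')
  [9] 8/3 → 1 ('e')
  [10] 3/2 → 1 ('e')
  [11] 2/10 → 0 ('')

n(n+1)/2 = 12·13/2 = 78
Σ LCP = 0 + 0 + 1 + 0 + 0 + 1 + 2 + 0 + 1 + 1 + 1 + 0 = 7
distinct = 78 − 7 = 71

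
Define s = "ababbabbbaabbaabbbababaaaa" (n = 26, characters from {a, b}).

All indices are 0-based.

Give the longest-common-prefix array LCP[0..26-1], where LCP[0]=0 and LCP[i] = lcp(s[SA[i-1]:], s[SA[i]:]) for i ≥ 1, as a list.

[0, 1, 2, 3, 2, 4, 1, 3, 4, 2, 4, 3, 5, 0, 3, 5, 2, 4, 3, 4, 1, 6, 3, 4, 2, 4]

rank | idx | suffix
   0 |  25 | a
   1 |  24 | aa
   2 |  23 | aaa
   3 |  22 | aaaa
   4 |   9 | aabbaabbbababaaaa
   5 |  13 | aabbbababaaaa
   6 |  20 | abaaaa
   7 |  18 | ababaaaa
   8 |   0 | ababbabbbaabbaabbbababaaaa
   9 |  10 | abbaabbbababaaaa
  10 |   2 | abbabbbaabbaabbbababaaaa
  11 |   5 | abbbaabbaabbbababaaaa
  12 |  14 | abbbababaaaa
  13 |  21 | baaaa
  14 |   8 | baabbaabbbababaaaa
  15 |  12 | baabbbababaaaa
  16 |  19 | babaaaa
  17 |  17 | bababaaaa
  18 |   1 | babbabbbaabbaabbbababaaaa
  19 |   4 | babbbaabbaabbbababaaaa
  20 |   7 | bbaabbaabbbababaaaa
  21 |  11 | bbaabbbababaaaa
  22 |  16 | bbababaaaa
  23 |   3 | bbabbbaabbaabbbababaaaa
  24 |   6 | bbbaabbaabbbababaaaa
  25 |  15 | bbbababaaaa

SA = [25, 24, 23, 22, 9, 13, 20, 18, 0, 10, 2, 5, 14, 21, 8, 12, 19, 17, 1, 4, 7, 11, 16, 3, 6, 15]
rank  pair      lcp
   1  s[25:],s[24:]  1  'a'
   2  s[24:],s[23:]  2  'aa'
   3  s[23:],s[22:]  3  'aaa'
   4  s[22:],s[9:]  2  'aa'
   5  s[9:],s[13:]  4  'aabb'
   6  s[13:],s[20:]  1  'a'
   7  s[20:],s[18:]  3  'aba'
   8  s[18:],s[0:]  4  'abab'
   9  s[0:],s[10:]  2  'ab'
  10  s[10:],s[2:]  4  'abba'
  11  s[2:],s[5:]  3  'abb'
  12  s[5:],s[14:]  5  'abbba'
  13  s[14:],s[21:]  0  ''
  14  s[21:],s[8:]  3  'baa'
  15  s[8:],s[12:]  5  'baabb'
  16  s[12:],s[19:]  2  'ba'
  17  s[19:],s[17:]  4  'baba'
  18  s[17:],s[1:]  3  'bab'
  19  s[1:],s[4:]  4  'babb'
  20  s[4:],s[7:]  1  'b'
  21  s[7:],s[11:]  6  'bbaabb'
  22  s[11:],s[16:]  3  'bba'
  23  s[16:],s[3:]  4  'bbab'
  24  s[3:],s[6:]  2  'bb'
  25  s[6:],s[15:]  4  'bbba'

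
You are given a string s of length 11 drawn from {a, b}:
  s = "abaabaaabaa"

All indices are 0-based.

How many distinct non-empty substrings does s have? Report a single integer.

rank | idx | suffix
   0 |  10 | a
   1 |   9 | aa
   2 |   5 | aaabaa
   3 |   6 | aabaa
   4 |   2 | aabaaabaa
   5 |   7 | abaa
   6 |   3 | abaaabaa
   7 |   0 | abaabaaabaa
   8 |   8 | baa
   9 |   4 | baaabaa
  10 |   1 | baabaaabaa

SA = [10, 9, 5, 6, 2, 7, 3, 0, 8, 4, 1]
rank  pair      lcp
   1  s[10:],s[9:]  1  'a'
   2  s[9:],s[5:]  2  'aa'
   3  s[5:],s[6:]  2  'aa'
   4  s[6:],s[2:]  5  'aabaa'
   5  s[2:],s[7:]  1  'a'
   6  s[7:],s[3:]  4  'abaa'
   7  s[3:],s[0:]  4  'abaa'
   8  s[0:],s[8:]  0  ''
   9  s[8:],s[4:]  3  'baa'
  10  s[4:],s[1:]  3  'baa'

n(n+1)/2 = 11·12/2 = 66
Σ LCP = 0 + 1 + 2 + 2 + 5 + 1 + 4 + 4 + 0 + 3 + 3 = 25
distinct = 66 − 25 = 41

41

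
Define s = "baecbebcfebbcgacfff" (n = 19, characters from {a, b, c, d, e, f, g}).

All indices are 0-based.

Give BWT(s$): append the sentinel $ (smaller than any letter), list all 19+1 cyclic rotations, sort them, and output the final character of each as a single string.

fgb$eebcebabfbafcfcc

rank  rotation              last
    0  $baecbebcfebbcgacfff  f
    1  acfff$baecbebcfebbcg  g
    2  aecbebcfebbcgacfff$b  b
    3  baecbebcfebbcgacfff$  $
    4  bbcgacfff$baecbebcfe  e
    5  bcfebbcgacfff$baecbe  e
    6  bcgacfff$baecbebcfeb  b
    7  bebcfebbcgacfff$baec  c
    8  cbebcfebbcgacfff$bae  e
    9  cfebbcgacfff$baecbeb  b
   10  cfff$baecbebcfebbcga  a
   11  cgacfff$baecbebcfebb  b
   12  ebbcgacfff$baecbebcf  f
   13  ebcfebbcgacfff$baecb  b
   14  ecbebcfebbcgacfff$ba  a
   15  f$baecbebcfebbcgacff  f
   16  febbcgacfff$baecbebc  c
   17  ff$baecbebcfebbcgacf  f
   18  fff$baecbebcfebbcgac  c
   19  gacfff$baecbebcfebbc  c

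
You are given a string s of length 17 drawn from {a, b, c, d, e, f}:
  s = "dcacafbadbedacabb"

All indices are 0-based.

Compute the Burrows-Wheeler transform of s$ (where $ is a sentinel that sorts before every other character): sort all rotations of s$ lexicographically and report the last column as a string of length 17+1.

bcdcbcbfadadaea$ba

rank  rotation            last
    0  $dcacafbadbedacabb  b
    1  abb$dcacafbadbedac  c
    2  acabb$dcacafbadbed  d
    3  acafbadbedacabb$dc  c
    4  adbedacabb$dcacafb  b
    5  afbadbedacabb$dcac  c
    6  b$dcacafbadbedacab  b
    7  badbedacabb$dcacaf  f
    8  bb$dcacafbadbedaca  a
    9  bedacabb$dcacafbad  d
   10  cabb$dcacafbadbeda  a
   11  cacafbadbedacabb$d  d
   12  cafbadbedacabb$dca  a
   13  dacabb$dcacafbadbe  e
   14  dbedacabb$dcacafba  a
   15  dcacafbadbedacabb$  $
   16  edacabb$dcacafbadb  b
   17  fbadbedacabb$dcaca  a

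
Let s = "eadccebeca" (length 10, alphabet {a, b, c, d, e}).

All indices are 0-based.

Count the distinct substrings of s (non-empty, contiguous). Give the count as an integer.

50

rank | idx | suffix
   0 |   9 | a
   1 |   1 | adccebeca
   2 |   6 | beca
   3 |   8 | ca
   4 |   3 | ccebeca
   5 |   4 | cebeca
   6 |   2 | dccebeca
   7 |   0 | eadccebeca
   8 |   5 | ebeca
   9 |   7 | eca

SA = [9, 1, 6, 8, 3, 4, 2, 0, 5, 7]
rank  pair      lcp
   1  s[9:],s[1:]  1  'a'
   2  s[1:],s[6:]  0  ''
   3  s[6:],s[8:]  0  ''
   4  s[8:],s[3:]  1  'c'
   5  s[3:],s[4:]  1  'c'
   6  s[4:],s[2:]  0  ''
   7  s[2:],s[0:]  0  ''
   8  s[0:],s[5:]  1  'e'
   9  s[5:],s[7:]  1  'e'

n(n+1)/2 = 10·11/2 = 55
Σ LCP = 0 + 1 + 0 + 0 + 1 + 1 + 0 + 0 + 1 + 1 = 5
distinct = 55 − 5 = 50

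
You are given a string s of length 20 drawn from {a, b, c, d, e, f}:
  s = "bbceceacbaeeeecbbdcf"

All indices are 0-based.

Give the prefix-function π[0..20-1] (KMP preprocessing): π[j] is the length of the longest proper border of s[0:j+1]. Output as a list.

[0, 1, 0, 0, 0, 0, 0, 0, 1, 0, 0, 0, 0, 0, 0, 1, 2, 0, 0, 0]

π[0] = 0
j=1 s[j]='b': π[1]=1 (border 'b')
j=2 s[j]='c': k: 1→0; π[2]=0 (border '')
j=3 s[j]='e': π[3]=0 (border '')
j=4 s[j]='c': π[4]=0 (border '')
j=5 s[j]='e': π[5]=0 (border '')
j=6 s[j]='a': π[6]=0 (border '')
j=7 s[j]='c': π[7]=0 (border '')
j=8 s[j]='b': π[8]=1 (border 'b')
j=9 s[j]='a': k: 1→0; π[9]=0 (border '')
j=10 s[j]='e': π[10]=0 (border '')
j=11 s[j]='e': π[11]=0 (border '')
j=12 s[j]='e': π[12]=0 (border '')
j=13 s[j]='e': π[13]=0 (border '')
j=14 s[j]='c': π[14]=0 (border '')
j=15 s[j]='b': π[15]=1 (border 'b')
j=16 s[j]='b': π[16]=2 (border 'bb')
j=17 s[j]='d': k: 2→1→0; π[17]=0 (border '')
j=18 s[j]='c': π[18]=0 (border '')
j=19 s[j]='f': π[19]=0 (border '')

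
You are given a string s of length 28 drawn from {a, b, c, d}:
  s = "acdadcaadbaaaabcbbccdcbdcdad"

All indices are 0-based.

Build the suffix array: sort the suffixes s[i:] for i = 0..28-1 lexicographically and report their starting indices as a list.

[10, 11, 12, 6, 13, 0, 26, 7, 3, 9, 16, 14, 17, 22, 5, 15, 21, 18, 24, 1, 19, 27, 25, 2, 8, 4, 20, 23]

rank | idx | suffix
   0 |  10 | aaaabcbbccdcbdcdad
   1 |  11 | aaabcbbccdcbdcdad
   2 |  12 | aabcbbccdcbdcdad
   3 |   6 | aadbaaaabcbbccdcbdcdad
   4 |  13 | abcbbccdcbdcdad
   5 |   0 | acdadcaadbaaaabcbbccdcbdcdad
   6 |  26 | ad
   7 |   7 | adbaaaabcbbccdcbdcdad
   8 |   3 | adcaadbaaaabcbbccdcbdcdad
   9 |   9 | baaaabcbbccdcbdcdad
  10 |  16 | bbccdcbdcdad
  11 |  14 | bcbbccdcbdcdad
  12 |  17 | bccdcbdcdad
  13 |  22 | bdcdad
  14 |   5 | caadbaaaabcbbccdcbdcdad
  15 |  15 | cbbccdcbdcdad
  16 |  21 | cbdcdad
  17 |  18 | ccdcbdcdad
  18 |  24 | cdad
  19 |   1 | cdadcaadbaaaabcbbccdcbdcdad
  20 |  19 | cdcbdcdad
  21 |  27 | d
  22 |  25 | dad
  23 |   2 | dadcaadbaaaabcbbccdcbdcdad
  24 |   8 | dbaaaabcbbccdcbdcdad
  25 |   4 | dcaadbaaaabcbbccdcbdcdad
  26 |  20 | dcbdcdad
  27 |  23 | dcdad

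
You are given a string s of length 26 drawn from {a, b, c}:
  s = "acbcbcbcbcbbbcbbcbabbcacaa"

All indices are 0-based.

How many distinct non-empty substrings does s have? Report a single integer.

283

rank | idx | suffix
   0 |  25 | a
   1 |  24 | aa
   2 |  18 | abbcacaa
   3 |  22 | acaa
   4 |   0 | acbcbcbcbcbbbcbbcbabbcacaa
   5 |  17 | babbcacaa
   6 |  10 | bbbcbbcbabbcacaa
   7 |  19 | bbcacaa
   8 |  14 | bbcbabbcacaa
   9 |  11 | bbcbbcbabbcacaa
  10 |  20 | bcacaa
  11 |  15 | bcbabbcacaa
  12 |   8 | bcbbbcbbcbabbcacaa
  13 |  12 | bcbbcbabbcacaa
  14 |   6 | bcbcbbbcbbcbabbcacaa
  15 |   4 | bcbcbcbbbcbbcbabbcacaa
  16 |   2 | bcbcbcbcbbbcbbcbabbcacaa
  17 |  23 | caa
  18 |  21 | cacaa
  19 |  16 | cbabbcacaa
  20 |   9 | cbbbcbbcbabbcacaa
  21 |  13 | cbbcbabbcacaa
  22 |   7 | cbcbbbcbbcbabbcacaa
  23 |   5 | cbcbcbbbcbbcbabbcacaa
  24 |   3 | cbcbcbcbbbcbbcbabbcacaa
  25 |   1 | cbcbcbcbcbbbcbbcbabbcacaa

SA = [25, 24, 18, 22, 0, 17, 10, 19, 14, 11, 20, 15, 8, 12, 6, 4, 2, 23, 21, 16, 9, 13, 7, 5, 3, 1]
i: (SA[i-1],SA[i]) lcp shared
  1: (25,24) 1 'a'
  2: (24,18) 1 'a'
  3: (18,22) 1 'a'
  4: (22,0) 2 'ac'
  5: (0,17) 0 ''
  6: (17,10) 1 'b'
  7: (10,19) 2 'bb'
  8: (19,14) 3 'bbc'
  9: (14,11) 4 'bbcb'
  10: (11,20) 1 'b'
  11: (20,15) 2 'bc'
  12: (15,8) 3 'bcb'
  13: (8,12) 4 'bcbb'
  14: (12,6) 3 'bcb'
  15: (6,4) 5 'bcbcb'
  16: (4,2) 7 'bcbcbcb'
  17: (2,23) 0 ''
  18: (23,21) 2 'ca'
  19: (21,16) 1 'c'
  20: (16,9) 2 'cb'
  21: (9,13) 3 'cbb'
  22: (13,7) 2 'cb'
  23: (7,5) 4 'cbcb'
  24: (5,3) 6 'cbcbcb'
  25: (3,1) 8 'cbcbcbcb'

n(n+1)/2 = 26·27/2 = 351
Σ LCP = 0 + 1 + 1 + 1 + 2 + 0 + 1 + 2 + 3 + 4 + 1 + 2 + 3 + 4 + 3 + 5 + 7 + 0 + 2 + 1 + 2 + 3 + 2 + 4 + 6 + 8 = 68
distinct = 351 − 68 = 283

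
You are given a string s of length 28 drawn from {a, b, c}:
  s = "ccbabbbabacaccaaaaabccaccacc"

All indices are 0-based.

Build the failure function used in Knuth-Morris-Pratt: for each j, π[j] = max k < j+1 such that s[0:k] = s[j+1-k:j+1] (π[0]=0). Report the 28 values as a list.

[0, 1, 0, 0, 0, 0, 0, 0, 0, 0, 1, 0, 1, 2, 0, 0, 0, 0, 0, 0, 1, 2, 0, 1, 2, 0, 1, 2]

π[0] = 0
j=1 s[j]='c': π[1]=1 (border 'c')
j=2 s[j]='b': k: 1→0; π[2]=0 (border '')
j=3 s[j]='a': π[3]=0 (border '')
j=4 s[j]='b': π[4]=0 (border '')
j=5 s[j]='b': π[5]=0 (border '')
j=6 s[j]='b': π[6]=0 (border '')
j=7 s[j]='a': π[7]=0 (border '')
j=8 s[j]='b': π[8]=0 (border '')
j=9 s[j]='a': π[9]=0 (border '')
j=10 s[j]='c': π[10]=1 (border 'c')
j=11 s[j]='a': k: 1→0; π[11]=0 (border '')
j=12 s[j]='c': π[12]=1 (border 'c')
j=13 s[j]='c': π[13]=2 (border 'cc')
j=14 s[j]='a': k: 2→1→0; π[14]=0 (border '')
j=15 s[j]='a': π[15]=0 (border '')
j=16 s[j]='a': π[16]=0 (border '')
j=17 s[j]='a': π[17]=0 (border '')
j=18 s[j]='a': π[18]=0 (border '')
j=19 s[j]='b': π[19]=0 (border '')
j=20 s[j]='c': π[20]=1 (border 'c')
j=21 s[j]='c': π[21]=2 (border 'cc')
j=22 s[j]='a': k: 2→1→0; π[22]=0 (border '')
j=23 s[j]='c': π[23]=1 (border 'c')
j=24 s[j]='c': π[24]=2 (border 'cc')
j=25 s[j]='a': k: 2→1→0; π[25]=0 (border '')
j=26 s[j]='c': π[26]=1 (border 'c')
j=27 s[j]='c': π[27]=2 (border 'cc')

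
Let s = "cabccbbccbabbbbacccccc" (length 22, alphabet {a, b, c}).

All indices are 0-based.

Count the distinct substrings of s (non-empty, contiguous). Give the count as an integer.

211

sorted suffixes:
  #0 SA[0]=10  'abbbbacccccc'
  #1 SA[1]=1  'abccbbccbabbbbacccccc'
  #2 SA[2]=15  'acccccc'
  #3 SA[3]=9  'babbbbacccccc'
  #4 SA[4]=14  'bacccccc'
  #5 SA[5]=13  'bbacccccc'
  #6 SA[6]=12  'bbbacccccc'
  #7 SA[7]=11  'bbbbacccccc'
  #8 SA[8]=5  'bbccbabbbbacccccc'
  #9 SA[9]=6  'bccbabbbbacccccc'
  #10 SA[10]=2  'bccbbccbabbbbacccccc'
  #11 SA[11]=21  'c'
  #12 SA[12]=0  'cabccbbccbabbbbacccccc'
  #13 SA[13]=8  'cbabbbbacccccc'
  #14 SA[14]=4  'cbbccbabbbbacccccc'
  #15 SA[15]=20  'cc'
  #16 SA[16]=7  'ccbabbbbacccccc'
  #17 SA[17]=3  'ccbbccbabbbbacccccc'
  #18 SA[18]=19  'ccc'
  #19 SA[19]=18  'cccc'
  #20 SA[20]=17  'ccccc'
  #21 SA[21]=16  'cccccc'

SA = [10, 1, 15, 9, 14, 13, 12, 11, 5, 6, 2, 21, 0, 8, 4, 20, 7, 3, 19, 18, 17, 16]
rank  pair      lcp
   1  s[10:],s[1:]  2  'ab'
   2  s[1:],s[15:]  1  'a'
   3  s[15:],s[9:]  0  ''
   4  s[9:],s[14:]  2  'ba'
   5  s[14:],s[13:]  1  'b'
   6  s[13:],s[12:]  2  'bb'
   7  s[12:],s[11:]  3  'bbb'
   8  s[11:],s[5:]  2  'bb'
   9  s[5:],s[6:]  1  'b'
  10  s[6:],s[2:]  4  'bccb'
  11  s[2:],s[21:]  0  ''
  12  s[21:],s[0:]  1  'c'
  13  s[0:],s[8:]  1  'c'
  14  s[8:],s[4:]  2  'cb'
  15  s[4:],s[20:]  1  'c'
  16  s[20:],s[7:]  2  'cc'
  17  s[7:],s[3:]  3  'ccb'
  18  s[3:],s[19:]  2  'cc'
  19  s[19:],s[18:]  3  'ccc'
  20  s[18:],s[17:]  4  'cccc'
  21  s[17:],s[16:]  5  'ccccc'

n(n+1)/2 = 22·23/2 = 253
Σ LCP = 0 + 2 + 1 + 0 + 2 + 1 + 2 + 3 + 2 + 1 + 4 + 0 + 1 + 1 + 2 + 1 + 2 + 3 + 2 + 3 + 4 + 5 = 42
distinct = 253 − 42 = 211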